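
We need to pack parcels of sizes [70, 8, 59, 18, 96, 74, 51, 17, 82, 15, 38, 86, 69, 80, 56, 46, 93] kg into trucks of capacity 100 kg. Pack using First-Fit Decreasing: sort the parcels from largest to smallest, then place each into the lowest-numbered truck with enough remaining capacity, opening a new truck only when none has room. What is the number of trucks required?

Sorted descending: 96, 93, 86, 82, 80, 74, 70, 69, 59, 56, 51, 46, 38, 18, 17, 15, 8.
Put 96 kg in truck 1; 4 kg remain.
Put 93 kg in truck 2; 7 kg remain.
Put 86 kg in truck 3; 14 kg remain.
Put 82 kg in truck 4; 18 kg remain.
Put 80 kg in truck 5; 20 kg remain.
Put 74 kg in truck 6; 26 kg remain.
Put 70 kg in truck 7; 30 kg remain.
Put 69 kg in truck 8; 31 kg remain.
Put 59 kg in truck 9; 41 kg remain.
Put 56 kg in truck 10; 44 kg remain.
Put 51 kg in truck 11; 49 kg remain.
Put 46 kg in truck 11; 3 kg remain.
Put 38 kg in truck 9; 3 kg remain.
Put 18 kg in truck 4; 0 kg remain.
Put 17 kg in truck 5; 3 kg remain.
Put 15 kg in truck 6; 11 kg remain.
Put 8 kg in truck 3; 6 kg remain.
Final trucks: [96] [93] [86,8] [82,18] [80,17] [74,15] [70] [69] [59,38] [56] [51,46].

11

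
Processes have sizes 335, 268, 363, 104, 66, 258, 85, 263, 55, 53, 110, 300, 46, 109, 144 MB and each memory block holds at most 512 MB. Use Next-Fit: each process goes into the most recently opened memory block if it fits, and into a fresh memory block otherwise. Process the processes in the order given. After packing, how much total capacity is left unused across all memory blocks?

1025

335 MB → memory block 1 (remaining 177 MB)
268 MB → memory block 2 (remaining 244 MB)
363 MB → memory block 3 (remaining 149 MB)
104 MB → memory block 3 (remaining 45 MB)
66 MB → memory block 4 (remaining 446 MB)
258 MB → memory block 4 (remaining 188 MB)
85 MB → memory block 4 (remaining 103 MB)
263 MB → memory block 5 (remaining 249 MB)
55 MB → memory block 5 (remaining 194 MB)
53 MB → memory block 5 (remaining 141 MB)
110 MB → memory block 5 (remaining 31 MB)
300 MB → memory block 6 (remaining 212 MB)
46 MB → memory block 6 (remaining 166 MB)
109 MB → memory block 6 (remaining 57 MB)
144 MB → memory block 7 (remaining 368 MB)
7 memory blocks × 512 MB = 3584 MB; used 2559 MB; unused 1025 MB.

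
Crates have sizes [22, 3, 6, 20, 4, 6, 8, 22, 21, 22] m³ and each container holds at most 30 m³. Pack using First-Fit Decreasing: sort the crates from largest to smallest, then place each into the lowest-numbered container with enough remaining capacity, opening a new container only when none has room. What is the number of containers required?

5

Sorted descending: 22, 22, 22, 21, 20, 8, 6, 6, 4, 3.
container 1: place 22 m³, 8 m³ left
container 2: place 22 m³, 8 m³ left
container 3: place 22 m³, 8 m³ left
container 4: place 21 m³, 9 m³ left
container 5: place 20 m³, 10 m³ left
container 1: place 8 m³, 0 m³ left
container 2: place 6 m³, 2 m³ left
container 3: place 6 m³, 2 m³ left
container 4: place 4 m³, 5 m³ left
container 4: place 3 m³, 2 m³ left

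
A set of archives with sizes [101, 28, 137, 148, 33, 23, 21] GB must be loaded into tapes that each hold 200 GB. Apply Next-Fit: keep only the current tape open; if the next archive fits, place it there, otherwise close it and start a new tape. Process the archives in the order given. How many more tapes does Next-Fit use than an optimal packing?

Next-Fit: [101,28] [137] [148,33] [23,21] → 4 tapes.
Total size 491 GB; any packing needs at least ⌈491/200⌉ = 3 tapes.
An optimal packing achieves that bound: [148,33] [137,28,23] [101,21] → 3 tapes.
Excess: 4 − 3 = 1.

1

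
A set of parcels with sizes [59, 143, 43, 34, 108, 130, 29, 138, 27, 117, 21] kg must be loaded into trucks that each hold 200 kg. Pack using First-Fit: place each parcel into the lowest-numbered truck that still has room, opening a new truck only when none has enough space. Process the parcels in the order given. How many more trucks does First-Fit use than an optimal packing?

First-Fit: [59,43,34,29,27] [143,21] [108] [130] [138] [117] → 6 trucks.
Total size 849 kg; any packing needs at least ⌈849/200⌉ = 5 trucks.
An optimal packing achieves that bound: [143,43] [138,59] [130,34,29] [117,27,21] [108] → 5 trucks.
Excess: 6 − 5 = 1.

1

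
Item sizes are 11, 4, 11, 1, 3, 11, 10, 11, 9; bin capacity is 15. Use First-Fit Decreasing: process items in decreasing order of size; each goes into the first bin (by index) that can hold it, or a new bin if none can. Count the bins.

Sorted descending: 11, 11, 11, 11, 10, 9, 4, 3, 1.
Put 11 in bin 1; 4 remain.
Put 11 in bin 2; 4 remain.
Put 11 in bin 3; 4 remain.
Put 11 in bin 4; 4 remain.
Put 10 in bin 5; 5 remain.
Put 9 in bin 6; 6 remain.
Put 4 in bin 1; 0 remain.
Put 3 in bin 2; 1 remain.
Put 1 in bin 2; 0 remain.
Final bins: [11,4] [11,3,1] [11] [11] [10] [9].

6 bins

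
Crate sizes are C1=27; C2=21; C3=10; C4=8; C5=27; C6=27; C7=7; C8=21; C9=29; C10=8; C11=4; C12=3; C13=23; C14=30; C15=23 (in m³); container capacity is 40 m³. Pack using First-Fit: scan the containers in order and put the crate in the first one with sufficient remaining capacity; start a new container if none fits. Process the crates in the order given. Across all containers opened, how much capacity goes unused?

container 1: place C1 (27 m³), 13 m³ left
container 2: place C2 (21 m³), 19 m³ left
container 1: place C3 (10 m³), 3 m³ left
container 2: place C4 (8 m³), 11 m³ left
container 3: place C5 (27 m³), 13 m³ left
container 4: place C6 (27 m³), 13 m³ left
container 2: place C7 (7 m³), 4 m³ left
container 5: place C8 (21 m³), 19 m³ left
container 6: place C9 (29 m³), 11 m³ left
container 3: place C10 (8 m³), 5 m³ left
container 2: place C11 (4 m³), 0 m³ left
container 1: place C12 (3 m³), 0 m³ left
container 7: place C13 (23 m³), 17 m³ left
container 8: place C14 (30 m³), 10 m³ left
container 9: place C15 (23 m³), 17 m³ left
9 containers × 40 m³ = 360 m³; used 268 m³; unused 92 m³.

92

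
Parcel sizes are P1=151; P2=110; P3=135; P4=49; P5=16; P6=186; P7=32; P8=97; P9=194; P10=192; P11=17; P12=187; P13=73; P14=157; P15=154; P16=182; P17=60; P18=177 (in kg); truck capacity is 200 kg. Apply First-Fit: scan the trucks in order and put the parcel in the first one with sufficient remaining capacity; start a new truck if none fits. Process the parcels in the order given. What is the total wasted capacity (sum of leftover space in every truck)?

truck 1: place P1 (151 kg), 49 kg left
truck 2: place P2 (110 kg), 90 kg left
truck 3: place P3 (135 kg), 65 kg left
truck 1: place P4 (49 kg), 0 kg left
truck 2: place P5 (16 kg), 74 kg left
truck 4: place P6 (186 kg), 14 kg left
truck 2: place P7 (32 kg), 42 kg left
truck 5: place P8 (97 kg), 103 kg left
truck 6: place P9 (194 kg), 6 kg left
truck 7: place P10 (192 kg), 8 kg left
truck 2: place P11 (17 kg), 25 kg left
truck 8: place P12 (187 kg), 13 kg left
truck 5: place P13 (73 kg), 30 kg left
truck 9: place P14 (157 kg), 43 kg left
truck 10: place P15 (154 kg), 46 kg left
truck 11: place P16 (182 kg), 18 kg left
truck 3: place P17 (60 kg), 5 kg left
truck 12: place P18 (177 kg), 23 kg left
12 trucks × 200 kg = 2400 kg; used 2169 kg; unused 231 kg.

231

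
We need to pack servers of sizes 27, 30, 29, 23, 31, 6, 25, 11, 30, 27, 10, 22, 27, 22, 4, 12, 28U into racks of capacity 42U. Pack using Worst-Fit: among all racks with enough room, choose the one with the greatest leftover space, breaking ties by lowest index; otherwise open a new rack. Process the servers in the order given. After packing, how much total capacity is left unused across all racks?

140

27U → rack 1 (remaining 15U)
30U → rack 2 (remaining 12U)
29U → rack 3 (remaining 13U)
23U → rack 4 (remaining 19U)
31U → rack 5 (remaining 11U)
6U → rack 4 (remaining 13U)
25U → rack 6 (remaining 17U)
11U → rack 6 (remaining 6U)
30U → rack 7 (remaining 12U)
27U → rack 8 (remaining 15U)
10U → rack 1 (remaining 5U)
22U → rack 9 (remaining 20U)
27U → rack 10 (remaining 15U)
22U → rack 11 (remaining 20U)
4U → rack 9 (remaining 16U)
12U → rack 11 (remaining 8U)
28U → rack 12 (remaining 14U)
12 racks × 42U = 504U; used 364U; unused 140U.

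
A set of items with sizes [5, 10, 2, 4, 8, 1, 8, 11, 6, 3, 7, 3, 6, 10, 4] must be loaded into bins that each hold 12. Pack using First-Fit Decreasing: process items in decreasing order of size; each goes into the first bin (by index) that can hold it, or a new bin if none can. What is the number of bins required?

Sorted descending: 11, 10, 10, 8, 8, 7, 6, 6, 5, 4, 4, 3, 3, 2, 1.
bin 1: place 11, 1 left
bin 2: place 10, 2 left
bin 3: place 10, 2 left
bin 4: place 8, 4 left
bin 5: place 8, 4 left
bin 6: place 7, 5 left
bin 7: place 6, 6 left
bin 7: place 6, 0 left
bin 6: place 5, 0 left
bin 4: place 4, 0 left
bin 5: place 4, 0 left
bin 8: place 3, 9 left
bin 8: place 3, 6 left
bin 2: place 2, 0 left
bin 1: place 1, 0 left

8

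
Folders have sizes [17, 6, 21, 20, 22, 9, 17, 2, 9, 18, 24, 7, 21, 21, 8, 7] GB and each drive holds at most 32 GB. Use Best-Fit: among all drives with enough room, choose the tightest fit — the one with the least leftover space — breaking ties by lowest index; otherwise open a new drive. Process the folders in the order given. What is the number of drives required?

17 GB → drive 1 (remaining 15 GB)
6 GB → drive 1 (remaining 9 GB)
21 GB → drive 2 (remaining 11 GB)
20 GB → drive 3 (remaining 12 GB)
22 GB → drive 4 (remaining 10 GB)
9 GB → drive 1 (remaining 0 GB)
17 GB → drive 5 (remaining 15 GB)
2 GB → drive 4 (remaining 8 GB)
9 GB → drive 2 (remaining 2 GB)
18 GB → drive 6 (remaining 14 GB)
24 GB → drive 7 (remaining 8 GB)
7 GB → drive 4 (remaining 1 GB)
21 GB → drive 8 (remaining 11 GB)
21 GB → drive 9 (remaining 11 GB)
8 GB → drive 7 (remaining 0 GB)
7 GB → drive 8 (remaining 4 GB)
Final drives: [17,6,9] [21,9] [20] [22,2,7] [17] [18] [24,8] [21,7] [21].

9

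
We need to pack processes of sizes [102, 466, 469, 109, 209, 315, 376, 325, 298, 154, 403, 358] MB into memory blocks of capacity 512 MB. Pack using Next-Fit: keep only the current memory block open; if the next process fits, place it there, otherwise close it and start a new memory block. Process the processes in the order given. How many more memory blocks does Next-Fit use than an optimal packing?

Next-Fit: [102] [466] [469] [109,209] [315] [376] [325] [298,154] [403] [358] → 10 memory blocks.
8 processes exceed 256 MB (half the capacity), and no two of those can share a memory block, so at least 8 memory blocks are needed.
An optimal packing achieves that bound: [469] [466] [403,109] [376,102] [358,154] [325] [315] [298,209] → 8 memory blocks.
Excess: 10 − 8 = 2.

2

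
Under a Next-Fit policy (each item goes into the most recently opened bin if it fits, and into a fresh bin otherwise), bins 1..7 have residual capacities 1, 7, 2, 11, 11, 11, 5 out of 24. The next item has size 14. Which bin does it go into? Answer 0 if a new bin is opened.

0

Next-Fit only looks at bin 7, which has 5 free.
14 does not fit, so a new bin is opened.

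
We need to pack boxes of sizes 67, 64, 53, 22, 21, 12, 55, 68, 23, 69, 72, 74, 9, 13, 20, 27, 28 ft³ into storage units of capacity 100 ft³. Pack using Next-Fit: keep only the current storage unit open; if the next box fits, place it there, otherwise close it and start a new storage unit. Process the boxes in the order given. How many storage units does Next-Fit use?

9

67 ft³ → storage unit 1 (remaining 33 ft³)
64 ft³ → storage unit 2 (remaining 36 ft³)
53 ft³ → storage unit 3 (remaining 47 ft³)
22 ft³ → storage unit 3 (remaining 25 ft³)
21 ft³ → storage unit 3 (remaining 4 ft³)
12 ft³ → storage unit 4 (remaining 88 ft³)
55 ft³ → storage unit 4 (remaining 33 ft³)
68 ft³ → storage unit 5 (remaining 32 ft³)
23 ft³ → storage unit 5 (remaining 9 ft³)
69 ft³ → storage unit 6 (remaining 31 ft³)
72 ft³ → storage unit 7 (remaining 28 ft³)
74 ft³ → storage unit 8 (remaining 26 ft³)
9 ft³ → storage unit 8 (remaining 17 ft³)
13 ft³ → storage unit 8 (remaining 4 ft³)
20 ft³ → storage unit 9 (remaining 80 ft³)
27 ft³ → storage unit 9 (remaining 53 ft³)
28 ft³ → storage unit 9 (remaining 25 ft³)
Final storage units: [67] [64] [53,22,21] [12,55] [68,23] [69] [72] [74,9,13] [20,27,28].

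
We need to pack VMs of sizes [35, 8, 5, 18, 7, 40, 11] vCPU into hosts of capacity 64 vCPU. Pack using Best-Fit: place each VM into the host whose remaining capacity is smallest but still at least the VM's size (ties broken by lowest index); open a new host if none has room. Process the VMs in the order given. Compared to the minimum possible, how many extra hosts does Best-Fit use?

Best-Fit: [35,8,5,7] [18,40] [11] → 3 hosts.
Total size 124 vCPU; any packing needs at least ⌈124/64⌉ = 2 hosts.
An optimal packing achieves that bound: [40,18,5] [35,11,8,7] → 2 hosts.
Excess: 3 − 2 = 1.

1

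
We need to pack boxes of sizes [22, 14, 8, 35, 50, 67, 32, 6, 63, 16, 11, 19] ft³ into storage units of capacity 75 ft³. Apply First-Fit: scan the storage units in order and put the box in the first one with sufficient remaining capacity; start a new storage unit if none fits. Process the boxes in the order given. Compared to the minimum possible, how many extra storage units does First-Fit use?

1

First-Fit: [22,14,8,6,16] [35,32] [50,11] [67] [63] [19] → 6 storage units.
Total size 343 ft³; any packing needs at least ⌈343/75⌉ = 5 storage units.
An optimal packing achieves that bound: [67,8] [63,11] [50,22] [35,32,6] [19,16,14] → 5 storage units.
Excess: 6 − 5 = 1.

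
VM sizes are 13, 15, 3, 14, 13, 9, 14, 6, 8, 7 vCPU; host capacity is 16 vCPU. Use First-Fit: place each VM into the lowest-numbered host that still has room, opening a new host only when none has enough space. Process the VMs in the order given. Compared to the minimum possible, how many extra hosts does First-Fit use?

First-Fit: [13,3] [15] [14] [13] [9,6] [14] [8,7] → 7 hosts.
Total size 102 vCPU; any packing needs at least ⌈102/16⌉ = 7 hosts.
So 7 is already optimal.

0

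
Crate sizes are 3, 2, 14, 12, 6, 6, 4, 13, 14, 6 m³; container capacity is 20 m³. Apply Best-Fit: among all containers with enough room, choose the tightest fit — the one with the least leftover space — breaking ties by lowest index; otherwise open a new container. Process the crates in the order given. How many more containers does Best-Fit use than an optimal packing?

Best-Fit: [3,2,14] [12,6] [6,4] [13] [14,6] → 5 containers.
Total size 80 m³; any packing needs at least ⌈80/20⌉ = 4 containers.
An optimal packing achieves that bound: [14,6] [14,6] [13,4,3] [12,6,2] → 4 containers.
Excess: 5 − 4 = 1.

1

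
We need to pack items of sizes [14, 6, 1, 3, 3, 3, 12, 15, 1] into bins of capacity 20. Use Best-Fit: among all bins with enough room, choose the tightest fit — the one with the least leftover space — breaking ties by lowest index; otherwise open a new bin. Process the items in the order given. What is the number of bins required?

Put 14 in bin 1; 6 remain.
Put 6 in bin 1; 0 remain.
Put 1 in bin 2; 19 remain.
Put 3 in bin 2; 16 remain.
Put 3 in bin 2; 13 remain.
Put 3 in bin 2; 10 remain.
Put 12 in bin 3; 8 remain.
Put 15 in bin 4; 5 remain.
Put 1 in bin 4; 4 remain.

4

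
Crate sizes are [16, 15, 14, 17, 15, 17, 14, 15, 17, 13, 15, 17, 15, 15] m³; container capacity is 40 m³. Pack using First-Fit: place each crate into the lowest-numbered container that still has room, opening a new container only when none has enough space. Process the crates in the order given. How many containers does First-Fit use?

7 containers

16 m³ → container 1 (remaining 24 m³)
15 m³ → container 1 (remaining 9 m³)
14 m³ → container 2 (remaining 26 m³)
17 m³ → container 2 (remaining 9 m³)
15 m³ → container 3 (remaining 25 m³)
17 m³ → container 3 (remaining 8 m³)
14 m³ → container 4 (remaining 26 m³)
15 m³ → container 4 (remaining 11 m³)
17 m³ → container 5 (remaining 23 m³)
13 m³ → container 5 (remaining 10 m³)
15 m³ → container 6 (remaining 25 m³)
17 m³ → container 6 (remaining 8 m³)
15 m³ → container 7 (remaining 25 m³)
15 m³ → container 7 (remaining 10 m³)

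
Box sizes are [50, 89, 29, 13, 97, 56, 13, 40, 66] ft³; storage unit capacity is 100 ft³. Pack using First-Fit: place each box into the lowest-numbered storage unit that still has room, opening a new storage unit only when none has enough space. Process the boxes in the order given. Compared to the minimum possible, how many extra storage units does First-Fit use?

First-Fit: [50,29,13] [89] [97] [56,13] [40] [66] → 6 storage units.
Total size 453 ft³; any packing needs at least ⌈453/100⌉ = 5 storage units.
An optimal packing achieves that bound: [97] [89] [66,29] [56,40] [50,13,13] → 5 storage units.
Excess: 6 − 5 = 1.

1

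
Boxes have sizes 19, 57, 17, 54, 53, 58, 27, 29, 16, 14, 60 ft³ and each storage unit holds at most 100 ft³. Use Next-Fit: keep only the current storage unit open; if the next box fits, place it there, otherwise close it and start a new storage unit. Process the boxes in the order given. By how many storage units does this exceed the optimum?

Next-Fit: [19,57,17] [54] [53] [58,27] [29,16,14] [60] → 6 storage units.
Total size 404 ft³; any packing needs at least ⌈404/100⌉ = 5 storage units.
An optimal packing achieves that bound: [60,29] [58,27,14] [57,19,17] [54,16] [53] → 5 storage units.
Excess: 6 − 5 = 1.

1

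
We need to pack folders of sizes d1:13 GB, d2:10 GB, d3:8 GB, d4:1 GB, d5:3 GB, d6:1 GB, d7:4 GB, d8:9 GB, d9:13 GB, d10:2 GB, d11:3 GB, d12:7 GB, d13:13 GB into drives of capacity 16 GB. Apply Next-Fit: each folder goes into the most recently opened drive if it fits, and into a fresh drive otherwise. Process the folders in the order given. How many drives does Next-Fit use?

drive 1: place d1 (13 GB), 3 GB left
drive 2: place d2 (10 GB), 6 GB left
drive 3: place d3 (8 GB), 8 GB left
drive 3: place d4 (1 GB), 7 GB left
drive 3: place d5 (3 GB), 4 GB left
drive 3: place d6 (1 GB), 3 GB left
drive 4: place d7 (4 GB), 12 GB left
drive 4: place d8 (9 GB), 3 GB left
drive 5: place d9 (13 GB), 3 GB left
drive 5: place d10 (2 GB), 1 GB left
drive 6: place d11 (3 GB), 13 GB left
drive 6: place d12 (7 GB), 6 GB left
drive 7: place d13 (13 GB), 3 GB left
Final drives: [13] [10] [8,1,3,1] [4,9] [13,2] [3,7] [13].

7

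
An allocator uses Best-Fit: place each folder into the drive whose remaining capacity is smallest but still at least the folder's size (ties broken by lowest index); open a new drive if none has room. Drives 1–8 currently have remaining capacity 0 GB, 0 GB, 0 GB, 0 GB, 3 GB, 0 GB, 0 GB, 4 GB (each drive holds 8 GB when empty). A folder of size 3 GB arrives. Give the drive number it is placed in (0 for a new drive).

Drives with room: drive 5 (3 GB), drive 8 (4 GB).
Tightest fit is drive 5 with 3 GB free.

5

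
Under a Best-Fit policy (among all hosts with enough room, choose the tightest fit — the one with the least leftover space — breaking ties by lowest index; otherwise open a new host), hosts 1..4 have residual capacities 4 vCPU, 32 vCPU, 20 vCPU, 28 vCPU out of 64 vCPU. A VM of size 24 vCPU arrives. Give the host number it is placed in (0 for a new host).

4

Hosts with room: host 2 (32 vCPU), host 4 (28 vCPU).
Tightest fit is host 4 with 28 vCPU free.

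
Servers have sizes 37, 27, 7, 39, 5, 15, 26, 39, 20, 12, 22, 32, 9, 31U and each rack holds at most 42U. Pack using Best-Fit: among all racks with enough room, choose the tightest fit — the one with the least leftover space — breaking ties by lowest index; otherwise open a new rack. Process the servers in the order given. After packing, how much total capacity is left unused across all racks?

57

rack 1: place 37U, 5U left
rack 2: place 27U, 15U left
rack 2: place 7U, 8U left
rack 3: place 39U, 3U left
rack 1: place 5U, 0U left
rack 4: place 15U, 27U left
rack 4: place 26U, 1U left
rack 5: place 39U, 3U left
rack 6: place 20U, 22U left
rack 6: place 12U, 10U left
rack 7: place 22U, 20U left
rack 8: place 32U, 10U left
rack 6: place 9U, 1U left
rack 9: place 31U, 11U left
9 racks × 42U = 378U; used 321U; unused 57U.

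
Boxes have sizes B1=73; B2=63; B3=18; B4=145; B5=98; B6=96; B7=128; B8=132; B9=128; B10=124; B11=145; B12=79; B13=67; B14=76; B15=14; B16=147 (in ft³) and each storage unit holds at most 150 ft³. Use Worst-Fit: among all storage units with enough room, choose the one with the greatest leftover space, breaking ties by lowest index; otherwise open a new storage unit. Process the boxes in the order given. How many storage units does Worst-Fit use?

Put B1 (73 ft³) in storage unit 1; 77 ft³ remain.
Put B2 (63 ft³) in storage unit 1; 14 ft³ remain.
Put B3 (18 ft³) in storage unit 2; 132 ft³ remain.
Put B4 (145 ft³) in storage unit 3; 5 ft³ remain.
Put B5 (98 ft³) in storage unit 2; 34 ft³ remain.
Put B6 (96 ft³) in storage unit 4; 54 ft³ remain.
Put B7 (128 ft³) in storage unit 5; 22 ft³ remain.
Put B8 (132 ft³) in storage unit 6; 18 ft³ remain.
Put B9 (128 ft³) in storage unit 7; 22 ft³ remain.
Put B10 (124 ft³) in storage unit 8; 26 ft³ remain.
Put B11 (145 ft³) in storage unit 9; 5 ft³ remain.
Put B12 (79 ft³) in storage unit 10; 71 ft³ remain.
Put B13 (67 ft³) in storage unit 10; 4 ft³ remain.
Put B14 (76 ft³) in storage unit 11; 74 ft³ remain.
Put B15 (14 ft³) in storage unit 11; 60 ft³ remain.
Put B16 (147 ft³) in storage unit 12; 3 ft³ remain.
Final storage units: [73,63] [18,98] [145] [96] [128] [132] [128] [124] [145] [79,67] [76,14] [147].

12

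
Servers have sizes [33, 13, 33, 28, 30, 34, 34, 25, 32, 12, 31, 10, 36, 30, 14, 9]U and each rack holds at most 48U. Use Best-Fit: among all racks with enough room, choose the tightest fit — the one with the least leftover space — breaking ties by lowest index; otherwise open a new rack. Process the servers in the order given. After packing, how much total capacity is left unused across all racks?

124

33U → rack 1 (remaining 15U)
13U → rack 1 (remaining 2U)
33U → rack 2 (remaining 15U)
28U → rack 3 (remaining 20U)
30U → rack 4 (remaining 18U)
34U → rack 5 (remaining 14U)
34U → rack 6 (remaining 14U)
25U → rack 7 (remaining 23U)
32U → rack 8 (remaining 16U)
12U → rack 5 (remaining 2U)
31U → rack 9 (remaining 17U)
10U → rack 6 (remaining 4U)
36U → rack 10 (remaining 12U)
30U → rack 11 (remaining 18U)
14U → rack 2 (remaining 1U)
9U → rack 10 (remaining 3U)
11 racks × 48U = 528U; used 404U; unused 124U.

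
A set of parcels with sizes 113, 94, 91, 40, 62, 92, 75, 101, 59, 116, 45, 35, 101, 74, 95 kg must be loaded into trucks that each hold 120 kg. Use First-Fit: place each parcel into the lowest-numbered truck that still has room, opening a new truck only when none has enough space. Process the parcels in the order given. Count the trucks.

12

113 kg → truck 1 (remaining 7 kg)
94 kg → truck 2 (remaining 26 kg)
91 kg → truck 3 (remaining 29 kg)
40 kg → truck 4 (remaining 80 kg)
62 kg → truck 4 (remaining 18 kg)
92 kg → truck 5 (remaining 28 kg)
75 kg → truck 6 (remaining 45 kg)
101 kg → truck 7 (remaining 19 kg)
59 kg → truck 8 (remaining 61 kg)
116 kg → truck 9 (remaining 4 kg)
45 kg → truck 6 (remaining 0 kg)
35 kg → truck 8 (remaining 26 kg)
101 kg → truck 10 (remaining 19 kg)
74 kg → truck 11 (remaining 46 kg)
95 kg → truck 12 (remaining 25 kg)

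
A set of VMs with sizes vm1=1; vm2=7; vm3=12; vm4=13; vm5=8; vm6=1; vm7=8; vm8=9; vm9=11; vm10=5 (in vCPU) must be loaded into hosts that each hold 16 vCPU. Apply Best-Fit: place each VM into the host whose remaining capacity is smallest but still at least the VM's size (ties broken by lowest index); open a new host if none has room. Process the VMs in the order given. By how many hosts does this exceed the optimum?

Best-Fit: [1,7,8] [12] [13,1] [8] [9] [11,5] → 6 hosts.
Total size 75 vCPU; any packing needs at least ⌈75/16⌉ = 5 hosts.
An optimal packing achieves that bound: [13,1,1] [12] [11,5] [9,7] [8,8] → 5 hosts.
Excess: 6 − 5 = 1.

1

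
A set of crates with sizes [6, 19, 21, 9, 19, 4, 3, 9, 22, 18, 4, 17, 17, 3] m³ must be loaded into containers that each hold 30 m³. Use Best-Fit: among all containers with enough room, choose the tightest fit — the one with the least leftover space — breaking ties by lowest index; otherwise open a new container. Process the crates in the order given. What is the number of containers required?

7 containers

Put 6 m³ in container 1; 24 m³ remain.
Put 19 m³ in container 1; 5 m³ remain.
Put 21 m³ in container 2; 9 m³ remain.
Put 9 m³ in container 2; 0 m³ remain.
Put 19 m³ in container 3; 11 m³ remain.
Put 4 m³ in container 1; 1 m³ remain.
Put 3 m³ in container 3; 8 m³ remain.
Put 9 m³ in container 4; 21 m³ remain.
Put 22 m³ in container 5; 8 m³ remain.
Put 18 m³ in container 4; 3 m³ remain.
Put 4 m³ in container 3; 4 m³ remain.
Put 17 m³ in container 6; 13 m³ remain.
Put 17 m³ in container 7; 13 m³ remain.
Put 3 m³ in container 4; 0 m³ remain.
Final containers: [6,19,4] [21,9] [19,3,4] [9,18,3] [22] [17] [17].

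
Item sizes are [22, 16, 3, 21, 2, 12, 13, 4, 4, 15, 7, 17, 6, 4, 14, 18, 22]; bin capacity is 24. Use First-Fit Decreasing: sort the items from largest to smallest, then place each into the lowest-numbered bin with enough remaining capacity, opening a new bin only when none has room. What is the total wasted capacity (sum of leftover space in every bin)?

Sorted descending: 22, 22, 21, 18, 17, 16, 15, 14, 13, 12, 7, 6, 4, 4, 4, 3, 2.
bin 1: place 22, 2 left
bin 2: place 22, 2 left
bin 3: place 21, 3 left
bin 4: place 18, 6 left
bin 5: place 17, 7 left
bin 6: place 16, 8 left
bin 7: place 15, 9 left
bin 8: place 14, 10 left
bin 9: place 13, 11 left
bin 10: place 12, 12 left
bin 5: place 7, 0 left
bin 4: place 6, 0 left
bin 6: place 4, 4 left
bin 6: place 4, 0 left
bin 7: place 4, 5 left
bin 3: place 3, 0 left
bin 1: place 2, 0 left
10 bins × 24 = 240; used 200; unused 40.

40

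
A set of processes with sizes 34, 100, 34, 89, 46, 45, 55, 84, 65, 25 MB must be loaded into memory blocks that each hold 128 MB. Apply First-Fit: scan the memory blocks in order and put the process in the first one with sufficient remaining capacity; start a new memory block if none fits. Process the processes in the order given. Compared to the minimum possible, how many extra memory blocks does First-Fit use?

First-Fit: [34,34,46] [100,25] [89] [45,55] [84] [65] → 6 memory blocks.
Total size 577 MB; any packing needs at least ⌈577/128⌉ = 5 memory blocks.
An optimal packing achieves that bound: [100,25] [89,34] [84,34] [65,55] [46,45] → 5 memory blocks.
Excess: 6 − 5 = 1.

1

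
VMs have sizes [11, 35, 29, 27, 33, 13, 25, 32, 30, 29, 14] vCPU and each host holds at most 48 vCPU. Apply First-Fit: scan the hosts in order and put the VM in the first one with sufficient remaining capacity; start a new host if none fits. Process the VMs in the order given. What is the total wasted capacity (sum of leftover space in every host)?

host 1: place 11 vCPU, 37 vCPU left
host 1: place 35 vCPU, 2 vCPU left
host 2: place 29 vCPU, 19 vCPU left
host 3: place 27 vCPU, 21 vCPU left
host 4: place 33 vCPU, 15 vCPU left
host 2: place 13 vCPU, 6 vCPU left
host 5: place 25 vCPU, 23 vCPU left
host 6: place 32 vCPU, 16 vCPU left
host 7: place 30 vCPU, 18 vCPU left
host 8: place 29 vCPU, 19 vCPU left
host 3: place 14 vCPU, 7 vCPU left
8 hosts × 48 vCPU = 384 vCPU; used 278 vCPU; unused 106 vCPU.

106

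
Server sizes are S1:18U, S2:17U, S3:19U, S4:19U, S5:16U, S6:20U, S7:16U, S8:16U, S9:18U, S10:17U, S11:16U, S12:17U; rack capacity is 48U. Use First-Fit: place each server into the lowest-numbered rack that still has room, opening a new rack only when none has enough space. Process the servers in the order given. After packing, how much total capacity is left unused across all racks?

rack 1: place S1 (18U), 30U left
rack 1: place S2 (17U), 13U left
rack 2: place S3 (19U), 29U left
rack 2: place S4 (19U), 10U left
rack 3: place S5 (16U), 32U left
rack 3: place S6 (20U), 12U left
rack 4: place S7 (16U), 32U left
rack 4: place S8 (16U), 16U left
rack 5: place S9 (18U), 30U left
rack 5: place S10 (17U), 13U left
rack 4: place S11 (16U), 0U left
rack 6: place S12 (17U), 31U left
6 racks × 48U = 288U; used 209U; unused 79U.

79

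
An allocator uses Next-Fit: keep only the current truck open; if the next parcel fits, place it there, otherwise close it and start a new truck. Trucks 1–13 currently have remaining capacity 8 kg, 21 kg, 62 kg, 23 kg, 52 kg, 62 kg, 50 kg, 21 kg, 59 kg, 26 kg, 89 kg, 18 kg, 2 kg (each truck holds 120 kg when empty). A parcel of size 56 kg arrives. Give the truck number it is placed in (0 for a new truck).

0

Next-Fit only looks at truck 13, which has 2 kg free.
56 kg does not fit, so a new truck is opened.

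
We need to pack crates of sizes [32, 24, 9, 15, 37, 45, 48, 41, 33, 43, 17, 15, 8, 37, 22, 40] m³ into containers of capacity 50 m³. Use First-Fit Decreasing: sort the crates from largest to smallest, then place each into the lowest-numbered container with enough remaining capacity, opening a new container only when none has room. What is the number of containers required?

11

Sorted descending: 48, 45, 43, 41, 40, 37, 37, 33, 32, 24, 22, 17, 15, 15, 9, 8.
container 1: place 48 m³, 2 m³ left
container 2: place 45 m³, 5 m³ left
container 3: place 43 m³, 7 m³ left
container 4: place 41 m³, 9 m³ left
container 5: place 40 m³, 10 m³ left
container 6: place 37 m³, 13 m³ left
container 7: place 37 m³, 13 m³ left
container 8: place 33 m³, 17 m³ left
container 9: place 32 m³, 18 m³ left
container 10: place 24 m³, 26 m³ left
container 10: place 22 m³, 4 m³ left
container 8: place 17 m³, 0 m³ left
container 9: place 15 m³, 3 m³ left
container 11: place 15 m³, 35 m³ left
container 4: place 9 m³, 0 m³ left
container 5: place 8 m³, 2 m³ left
Final containers: [48] [45] [43] [41,9] [40,8] [37] [37] [33,17] [32,15] [24,22] [15].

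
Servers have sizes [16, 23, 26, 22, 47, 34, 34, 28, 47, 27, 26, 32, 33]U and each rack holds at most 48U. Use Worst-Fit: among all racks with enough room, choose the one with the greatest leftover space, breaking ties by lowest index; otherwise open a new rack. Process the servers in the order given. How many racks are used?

rack 1: place 16U, 32U left
rack 1: place 23U, 9U left
rack 2: place 26U, 22U left
rack 2: place 22U, 0U left
rack 3: place 47U, 1U left
rack 4: place 34U, 14U left
rack 5: place 34U, 14U left
rack 6: place 28U, 20U left
rack 7: place 47U, 1U left
rack 8: place 27U, 21U left
rack 9: place 26U, 22U left
rack 10: place 32U, 16U left
rack 11: place 33U, 15U left
Final racks: [16,23] [26,22] [47] [34] [34] [28] [47] [27] [26] [32] [33].

11 racks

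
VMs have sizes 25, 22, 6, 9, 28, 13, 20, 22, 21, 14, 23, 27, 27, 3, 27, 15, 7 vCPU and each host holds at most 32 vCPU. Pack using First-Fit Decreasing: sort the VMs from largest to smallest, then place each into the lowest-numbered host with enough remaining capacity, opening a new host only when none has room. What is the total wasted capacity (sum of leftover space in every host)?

Sorted descending: 28, 27, 27, 27, 25, 23, 22, 22, 21, 20, 15, 14, 13, 9, 7, 6, 3.
Put 28 vCPU in host 1; 4 vCPU remain.
Put 27 vCPU in host 2; 5 vCPU remain.
Put 27 vCPU in host 3; 5 vCPU remain.
Put 27 vCPU in host 4; 5 vCPU remain.
Put 25 vCPU in host 5; 7 vCPU remain.
Put 23 vCPU in host 6; 9 vCPU remain.
Put 22 vCPU in host 7; 10 vCPU remain.
Put 22 vCPU in host 8; 10 vCPU remain.
Put 21 vCPU in host 9; 11 vCPU remain.
Put 20 vCPU in host 10; 12 vCPU remain.
Put 15 vCPU in host 11; 17 vCPU remain.
Put 14 vCPU in host 11; 3 vCPU remain.
Put 13 vCPU in host 12; 19 vCPU remain.
Put 9 vCPU in host 6; 0 vCPU remain.
Put 7 vCPU in host 5; 0 vCPU remain.
Put 6 vCPU in host 7; 4 vCPU remain.
Put 3 vCPU in host 1; 1 vCPU remain.
12 hosts × 32 vCPU = 384 vCPU; used 309 vCPU; unused 75 vCPU.

75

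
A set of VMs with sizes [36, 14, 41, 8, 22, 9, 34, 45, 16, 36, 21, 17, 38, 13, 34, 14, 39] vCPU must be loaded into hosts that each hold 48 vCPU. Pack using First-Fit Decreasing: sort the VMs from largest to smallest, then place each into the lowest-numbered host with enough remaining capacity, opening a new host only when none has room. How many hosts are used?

10

Sorted descending: 45, 41, 39, 38, 36, 36, 34, 34, 22, 21, 17, 16, 14, 14, 13, 9, 8.
host 1: place 45 vCPU, 3 vCPU left
host 2: place 41 vCPU, 7 vCPU left
host 3: place 39 vCPU, 9 vCPU left
host 4: place 38 vCPU, 10 vCPU left
host 5: place 36 vCPU, 12 vCPU left
host 6: place 36 vCPU, 12 vCPU left
host 7: place 34 vCPU, 14 vCPU left
host 8: place 34 vCPU, 14 vCPU left
host 9: place 22 vCPU, 26 vCPU left
host 9: place 21 vCPU, 5 vCPU left
host 10: place 17 vCPU, 31 vCPU left
host 10: place 16 vCPU, 15 vCPU left
host 7: place 14 vCPU, 0 vCPU left
host 8: place 14 vCPU, 0 vCPU left
host 10: place 13 vCPU, 2 vCPU left
host 3: place 9 vCPU, 0 vCPU left
host 4: place 8 vCPU, 2 vCPU left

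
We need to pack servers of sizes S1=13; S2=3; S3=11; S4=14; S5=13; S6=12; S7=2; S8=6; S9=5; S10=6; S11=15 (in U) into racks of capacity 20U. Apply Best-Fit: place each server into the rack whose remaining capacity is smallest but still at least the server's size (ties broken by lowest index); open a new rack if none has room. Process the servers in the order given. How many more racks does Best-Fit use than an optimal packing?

Best-Fit: [13,3,2] [11] [14,6] [13,5] [12,6] [15] → 6 racks.
6 servers exceed 10U (half the capacity), and no two of those can share a rack, so at least 6 racks are needed.
So 6 is already optimal.

0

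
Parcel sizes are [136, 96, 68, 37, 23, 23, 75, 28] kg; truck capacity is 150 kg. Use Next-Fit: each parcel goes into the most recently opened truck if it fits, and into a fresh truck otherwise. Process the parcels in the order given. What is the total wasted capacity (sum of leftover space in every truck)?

114

Put 136 kg in truck 1; 14 kg remain.
Put 96 kg in truck 2; 54 kg remain.
Put 68 kg in truck 3; 82 kg remain.
Put 37 kg in truck 3; 45 kg remain.
Put 23 kg in truck 3; 22 kg remain.
Put 23 kg in truck 4; 127 kg remain.
Put 75 kg in truck 4; 52 kg remain.
Put 28 kg in truck 4; 24 kg remain.
4 trucks × 150 kg = 600 kg; used 486 kg; unused 114 kg.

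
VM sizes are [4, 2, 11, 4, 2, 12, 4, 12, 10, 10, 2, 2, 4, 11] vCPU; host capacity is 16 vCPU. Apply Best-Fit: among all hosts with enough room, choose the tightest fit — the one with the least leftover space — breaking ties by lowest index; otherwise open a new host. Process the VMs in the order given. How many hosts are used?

Put 4 vCPU in host 1; 12 vCPU remain.
Put 2 vCPU in host 1; 10 vCPU remain.
Put 11 vCPU in host 2; 5 vCPU remain.
Put 4 vCPU in host 2; 1 vCPU remain.
Put 2 vCPU in host 1; 8 vCPU remain.
Put 12 vCPU in host 3; 4 vCPU remain.
Put 4 vCPU in host 3; 0 vCPU remain.
Put 12 vCPU in host 4; 4 vCPU remain.
Put 10 vCPU in host 5; 6 vCPU remain.
Put 10 vCPU in host 6; 6 vCPU remain.
Put 2 vCPU in host 4; 2 vCPU remain.
Put 2 vCPU in host 4; 0 vCPU remain.
Put 4 vCPU in host 5; 2 vCPU remain.
Put 11 vCPU in host 7; 5 vCPU remain.

7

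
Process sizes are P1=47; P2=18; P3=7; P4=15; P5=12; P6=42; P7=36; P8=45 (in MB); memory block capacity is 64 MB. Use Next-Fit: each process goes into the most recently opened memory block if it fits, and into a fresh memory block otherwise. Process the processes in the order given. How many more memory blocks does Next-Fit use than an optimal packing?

1

Next-Fit: [47] [18,7,15,12] [42] [36] [45] → 5 memory blocks.
Total size 222 MB; any packing needs at least ⌈222/64⌉ = 4 memory blocks.
An optimal packing achieves that bound: [47,15] [45,18] [42,12,7] [36] → 4 memory blocks.
Excess: 5 − 4 = 1.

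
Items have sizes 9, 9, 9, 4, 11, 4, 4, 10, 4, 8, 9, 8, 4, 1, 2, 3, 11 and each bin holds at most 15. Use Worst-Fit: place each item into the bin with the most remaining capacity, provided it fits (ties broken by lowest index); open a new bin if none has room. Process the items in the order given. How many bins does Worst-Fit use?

bin 1: place 9, 6 left
bin 2: place 9, 6 left
bin 3: place 9, 6 left
bin 1: place 4, 2 left
bin 4: place 11, 4 left
bin 2: place 4, 2 left
bin 3: place 4, 2 left
bin 5: place 10, 5 left
bin 5: place 4, 1 left
bin 6: place 8, 7 left
bin 7: place 9, 6 left
bin 8: place 8, 7 left
bin 6: place 4, 3 left
bin 8: place 1, 6 left
bin 7: place 2, 4 left
bin 8: place 3, 3 left
bin 9: place 11, 4 left
Final bins: [9,4] [9,4] [9,4] [11] [10,4] [8,4] [9,2] [8,1,3] [11].

9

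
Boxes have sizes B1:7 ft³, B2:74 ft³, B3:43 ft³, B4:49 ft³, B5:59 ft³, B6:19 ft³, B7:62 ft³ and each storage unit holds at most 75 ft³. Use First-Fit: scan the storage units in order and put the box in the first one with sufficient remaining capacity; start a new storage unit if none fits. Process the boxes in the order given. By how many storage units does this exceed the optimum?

0

First-Fit: [7,43,19] [74] [49] [59] [62] → 5 storage units.
Total size 313 ft³; any packing needs at least ⌈313/75⌉ = 5 storage units.
So 5 is already optimal.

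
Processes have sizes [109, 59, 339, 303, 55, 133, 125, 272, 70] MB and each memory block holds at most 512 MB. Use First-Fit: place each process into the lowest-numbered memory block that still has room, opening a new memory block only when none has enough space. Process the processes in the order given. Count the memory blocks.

3 memory blocks

109 MB → memory block 1 (remaining 403 MB)
59 MB → memory block 1 (remaining 344 MB)
339 MB → memory block 1 (remaining 5 MB)
303 MB → memory block 2 (remaining 209 MB)
55 MB → memory block 2 (remaining 154 MB)
133 MB → memory block 2 (remaining 21 MB)
125 MB → memory block 3 (remaining 387 MB)
272 MB → memory block 3 (remaining 115 MB)
70 MB → memory block 3 (remaining 45 MB)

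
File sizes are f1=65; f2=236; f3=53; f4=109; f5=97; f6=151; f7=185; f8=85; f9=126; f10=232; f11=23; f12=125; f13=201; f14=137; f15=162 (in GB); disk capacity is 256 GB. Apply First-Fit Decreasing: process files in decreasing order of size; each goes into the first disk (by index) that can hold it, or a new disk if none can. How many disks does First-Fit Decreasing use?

8

Sorted descending: 236, 232, 201, 185, 162, 151, 137, 126, 125, 109, 97, 85, 65, 53, 23.
236 GB → disk 1 (remaining 20 GB)
232 GB → disk 2 (remaining 24 GB)
201 GB → disk 3 (remaining 55 GB)
185 GB → disk 4 (remaining 71 GB)
162 GB → disk 5 (remaining 94 GB)
151 GB → disk 6 (remaining 105 GB)
137 GB → disk 7 (remaining 119 GB)
126 GB → disk 8 (remaining 130 GB)
125 GB → disk 8 (remaining 5 GB)
109 GB → disk 7 (remaining 10 GB)
97 GB → disk 6 (remaining 8 GB)
85 GB → disk 5 (remaining 9 GB)
65 GB → disk 4 (remaining 6 GB)
53 GB → disk 3 (remaining 2 GB)
23 GB → disk 2 (remaining 1 GB)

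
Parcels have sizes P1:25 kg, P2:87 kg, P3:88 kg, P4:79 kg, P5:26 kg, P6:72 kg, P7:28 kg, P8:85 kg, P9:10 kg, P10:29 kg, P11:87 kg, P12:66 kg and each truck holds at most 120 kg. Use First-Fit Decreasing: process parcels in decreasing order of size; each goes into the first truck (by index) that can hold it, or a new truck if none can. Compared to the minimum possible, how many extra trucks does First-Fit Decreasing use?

First-Fit Decreasing: [88,29] [87,28] [87,26] [85,25,10] [79] [72] [66] → 7 trucks.
7 parcels exceed 60 kg (half the capacity), and no two of those can share a truck, so at least 7 trucks are needed.
So 7 is already optimal.

0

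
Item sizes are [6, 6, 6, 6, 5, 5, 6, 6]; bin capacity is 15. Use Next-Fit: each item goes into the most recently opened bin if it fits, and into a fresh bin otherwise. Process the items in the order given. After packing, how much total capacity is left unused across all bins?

Put 6 in bin 1; 9 remain.
Put 6 in bin 1; 3 remain.
Put 6 in bin 2; 9 remain.
Put 6 in bin 2; 3 remain.
Put 5 in bin 3; 10 remain.
Put 5 in bin 3; 5 remain.
Put 6 in bin 4; 9 remain.
Put 6 in bin 4; 3 remain.
4 bins × 15 = 60; used 46; unused 14.

14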